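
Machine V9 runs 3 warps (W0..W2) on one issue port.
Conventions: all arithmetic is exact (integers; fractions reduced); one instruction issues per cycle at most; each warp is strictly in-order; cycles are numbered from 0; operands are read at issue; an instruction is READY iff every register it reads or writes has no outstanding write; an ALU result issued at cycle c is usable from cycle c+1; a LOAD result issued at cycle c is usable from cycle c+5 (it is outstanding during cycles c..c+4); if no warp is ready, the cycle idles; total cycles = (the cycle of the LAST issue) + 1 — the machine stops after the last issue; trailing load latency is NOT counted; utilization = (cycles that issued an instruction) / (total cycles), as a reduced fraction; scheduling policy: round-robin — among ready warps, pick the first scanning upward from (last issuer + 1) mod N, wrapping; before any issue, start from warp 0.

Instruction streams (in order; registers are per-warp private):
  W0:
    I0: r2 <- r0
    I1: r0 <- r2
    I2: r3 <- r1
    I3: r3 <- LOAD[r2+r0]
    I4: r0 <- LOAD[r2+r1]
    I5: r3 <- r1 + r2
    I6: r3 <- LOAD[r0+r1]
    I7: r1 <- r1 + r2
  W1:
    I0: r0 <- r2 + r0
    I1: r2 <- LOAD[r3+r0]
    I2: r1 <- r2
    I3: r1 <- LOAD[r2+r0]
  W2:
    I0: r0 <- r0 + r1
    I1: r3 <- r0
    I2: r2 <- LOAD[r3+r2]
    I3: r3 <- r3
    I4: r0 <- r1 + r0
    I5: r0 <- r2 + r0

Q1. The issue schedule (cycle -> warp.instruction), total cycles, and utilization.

cycle 0: W0.I0
cycle 1: W1.I0
cycle 2: W2.I0
cycle 3: W0.I1
cycle 4: W1.I1
cycle 5: W2.I1
cycle 6: W0.I2
cycle 7: W2.I2
cycle 8: W0.I3
cycle 9: W1.I2
cycle 10: W2.I3
cycle 11: W0.I4
cycle 12: W1.I3
cycle 13: W2.I4
cycle 14: W0.I5
cycle 15: W2.I5
cycle 16: W0.I6
cycle 17: W0.I7

Answer: 18 cycles, utilization 1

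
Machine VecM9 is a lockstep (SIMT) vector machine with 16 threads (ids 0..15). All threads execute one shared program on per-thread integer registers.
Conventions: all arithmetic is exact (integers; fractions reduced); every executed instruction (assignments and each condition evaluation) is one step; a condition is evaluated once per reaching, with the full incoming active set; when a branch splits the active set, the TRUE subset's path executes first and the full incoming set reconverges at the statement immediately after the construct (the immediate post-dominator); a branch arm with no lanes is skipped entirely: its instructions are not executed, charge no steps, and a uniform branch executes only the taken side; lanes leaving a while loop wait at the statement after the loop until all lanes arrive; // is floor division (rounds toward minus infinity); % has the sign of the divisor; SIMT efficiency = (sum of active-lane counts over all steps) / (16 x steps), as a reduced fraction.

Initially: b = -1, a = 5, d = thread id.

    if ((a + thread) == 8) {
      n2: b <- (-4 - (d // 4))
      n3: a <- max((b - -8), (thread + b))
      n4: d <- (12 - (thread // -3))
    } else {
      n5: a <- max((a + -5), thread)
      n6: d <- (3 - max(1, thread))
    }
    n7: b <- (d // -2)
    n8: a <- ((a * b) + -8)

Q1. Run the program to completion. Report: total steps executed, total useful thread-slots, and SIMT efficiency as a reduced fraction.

Answer: 8 steps, 81 useful, 81/128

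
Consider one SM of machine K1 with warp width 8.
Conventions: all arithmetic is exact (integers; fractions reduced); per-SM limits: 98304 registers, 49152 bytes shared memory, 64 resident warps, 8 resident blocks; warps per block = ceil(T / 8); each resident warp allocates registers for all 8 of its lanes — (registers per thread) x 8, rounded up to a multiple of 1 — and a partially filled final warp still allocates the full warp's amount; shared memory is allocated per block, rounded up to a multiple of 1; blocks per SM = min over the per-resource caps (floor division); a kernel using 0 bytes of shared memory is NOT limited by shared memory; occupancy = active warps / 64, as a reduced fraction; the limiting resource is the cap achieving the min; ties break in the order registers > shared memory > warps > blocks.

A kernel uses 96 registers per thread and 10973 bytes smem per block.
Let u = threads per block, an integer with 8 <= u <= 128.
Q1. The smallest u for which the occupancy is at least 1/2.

Answer: u = 57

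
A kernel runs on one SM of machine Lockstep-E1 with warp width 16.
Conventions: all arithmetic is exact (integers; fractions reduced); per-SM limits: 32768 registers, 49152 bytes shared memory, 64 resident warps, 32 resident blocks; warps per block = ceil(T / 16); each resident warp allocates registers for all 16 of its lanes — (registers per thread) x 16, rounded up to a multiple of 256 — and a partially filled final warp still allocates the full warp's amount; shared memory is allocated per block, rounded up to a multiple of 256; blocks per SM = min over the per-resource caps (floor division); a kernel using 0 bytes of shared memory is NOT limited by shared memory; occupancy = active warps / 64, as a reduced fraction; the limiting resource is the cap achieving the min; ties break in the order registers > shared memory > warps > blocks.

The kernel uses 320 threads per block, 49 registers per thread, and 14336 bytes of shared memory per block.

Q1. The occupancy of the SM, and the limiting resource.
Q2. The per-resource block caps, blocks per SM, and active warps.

Answer: occupancy 5/16, limited by registers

registers: 1 block
shared memory: 3 blocks
warps: 3 blocks
blocks: 32 blocks

Answer: 1 block, 20 active warps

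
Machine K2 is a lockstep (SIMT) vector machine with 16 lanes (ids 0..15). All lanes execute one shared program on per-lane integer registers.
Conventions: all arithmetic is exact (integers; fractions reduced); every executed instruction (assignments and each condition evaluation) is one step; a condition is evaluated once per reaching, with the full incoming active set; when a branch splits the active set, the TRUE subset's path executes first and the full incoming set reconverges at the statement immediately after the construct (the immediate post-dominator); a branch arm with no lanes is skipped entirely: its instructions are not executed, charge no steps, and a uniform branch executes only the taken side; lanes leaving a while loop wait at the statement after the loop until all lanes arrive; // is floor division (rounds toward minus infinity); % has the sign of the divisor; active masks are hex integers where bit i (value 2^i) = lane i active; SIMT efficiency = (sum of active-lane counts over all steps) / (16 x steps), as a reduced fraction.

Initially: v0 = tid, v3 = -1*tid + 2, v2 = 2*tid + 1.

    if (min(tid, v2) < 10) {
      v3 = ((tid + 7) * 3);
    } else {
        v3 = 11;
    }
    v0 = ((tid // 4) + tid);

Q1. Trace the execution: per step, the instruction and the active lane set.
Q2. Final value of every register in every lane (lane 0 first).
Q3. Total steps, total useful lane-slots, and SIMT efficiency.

step 0: eval (min(tid, v2) < 10)     0xffff
step 1: v3 <- ((tid + 7) * 3)        0x03ff
step 2: v3 <- 11                     0xfc00
step 3: v0 <- ((tid // 4) + tid)     0xffff

Answer: 4 steps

v0: 0,1,2,3,5,6,7,8,10,11,12,13,15,16,17,18
v3: 21,24,27,30,33,36,39,42,45,48,11,11,11,11,11,11
v2: 1,3,5,7,9,11,13,15,17,19,21,23,25,27,29,31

steps = 4; useful = 48; efficiency = 48/64 = 3/4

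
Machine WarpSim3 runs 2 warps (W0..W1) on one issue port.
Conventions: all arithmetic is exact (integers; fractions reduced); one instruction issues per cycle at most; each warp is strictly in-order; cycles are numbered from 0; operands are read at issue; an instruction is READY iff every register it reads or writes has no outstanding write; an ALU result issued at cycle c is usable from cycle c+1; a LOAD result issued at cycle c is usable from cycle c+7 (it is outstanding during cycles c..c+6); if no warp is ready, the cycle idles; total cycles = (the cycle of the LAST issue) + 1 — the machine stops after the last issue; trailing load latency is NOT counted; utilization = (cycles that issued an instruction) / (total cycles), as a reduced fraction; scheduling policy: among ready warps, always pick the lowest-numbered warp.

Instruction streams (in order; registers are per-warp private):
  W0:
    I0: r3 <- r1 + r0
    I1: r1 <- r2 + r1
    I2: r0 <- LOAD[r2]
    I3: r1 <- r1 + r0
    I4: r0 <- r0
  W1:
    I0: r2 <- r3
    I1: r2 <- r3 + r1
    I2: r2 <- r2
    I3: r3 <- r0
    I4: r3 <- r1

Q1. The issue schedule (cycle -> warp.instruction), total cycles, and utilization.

cycle 0: W0.I0
cycle 1: W0.I1
cycle 2: W0.I2
cycle 3: W1.I0
cycle 4: W1.I1
cycle 5: W1.I2
cycle 6: W1.I3
cycle 7: W1.I4
cycle 8: idle
cycle 9: W0.I3
cycle 10: W0.I4

Answer: 11 cycles, utilization 10/11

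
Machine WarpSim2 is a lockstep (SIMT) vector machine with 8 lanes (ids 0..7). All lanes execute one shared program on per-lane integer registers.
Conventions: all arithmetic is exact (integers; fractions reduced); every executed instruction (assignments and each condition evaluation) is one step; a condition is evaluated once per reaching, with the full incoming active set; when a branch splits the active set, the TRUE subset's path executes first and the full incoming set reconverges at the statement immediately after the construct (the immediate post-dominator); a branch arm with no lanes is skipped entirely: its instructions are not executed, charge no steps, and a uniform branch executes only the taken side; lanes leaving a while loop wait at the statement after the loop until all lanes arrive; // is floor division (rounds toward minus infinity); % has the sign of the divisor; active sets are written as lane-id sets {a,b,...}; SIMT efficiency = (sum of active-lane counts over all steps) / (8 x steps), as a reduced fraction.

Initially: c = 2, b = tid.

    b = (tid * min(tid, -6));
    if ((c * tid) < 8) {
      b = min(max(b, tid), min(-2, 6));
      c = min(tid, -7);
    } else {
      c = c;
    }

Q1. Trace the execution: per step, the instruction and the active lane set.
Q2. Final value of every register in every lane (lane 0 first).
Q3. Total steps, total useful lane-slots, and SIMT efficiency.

step 0: b <- (tid * min(tid, -6))    {0,1,2,3,4,5,6,7}
step 1: eval ((c * tid) < 8)         {0,1,2,3,4,5,6,7}
step 2: b <- min(max(b, tid), min(-2, 6)) {0,1,2,3}
step 3: c <- min(tid, -7)            {0,1,2,3}
step 4: c <- c                       {4,5,6,7}

Answer: 5 steps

c: -7,-7,-7,-7,2,2,2,2
b: -2,-2,-2,-2,-24,-30,-36,-42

steps = 5; useful = 28; efficiency = 28/40 = 7/10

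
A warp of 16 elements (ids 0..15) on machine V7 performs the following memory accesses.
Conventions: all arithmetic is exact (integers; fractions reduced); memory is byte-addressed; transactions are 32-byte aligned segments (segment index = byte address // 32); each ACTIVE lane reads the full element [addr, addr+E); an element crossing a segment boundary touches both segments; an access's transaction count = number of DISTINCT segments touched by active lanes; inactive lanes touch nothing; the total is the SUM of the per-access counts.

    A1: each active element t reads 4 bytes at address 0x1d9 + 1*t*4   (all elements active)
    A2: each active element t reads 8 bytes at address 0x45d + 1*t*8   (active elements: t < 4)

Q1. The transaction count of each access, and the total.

A1: 3 transactions
A2: 2 transactions

Answer: 3,2; total 5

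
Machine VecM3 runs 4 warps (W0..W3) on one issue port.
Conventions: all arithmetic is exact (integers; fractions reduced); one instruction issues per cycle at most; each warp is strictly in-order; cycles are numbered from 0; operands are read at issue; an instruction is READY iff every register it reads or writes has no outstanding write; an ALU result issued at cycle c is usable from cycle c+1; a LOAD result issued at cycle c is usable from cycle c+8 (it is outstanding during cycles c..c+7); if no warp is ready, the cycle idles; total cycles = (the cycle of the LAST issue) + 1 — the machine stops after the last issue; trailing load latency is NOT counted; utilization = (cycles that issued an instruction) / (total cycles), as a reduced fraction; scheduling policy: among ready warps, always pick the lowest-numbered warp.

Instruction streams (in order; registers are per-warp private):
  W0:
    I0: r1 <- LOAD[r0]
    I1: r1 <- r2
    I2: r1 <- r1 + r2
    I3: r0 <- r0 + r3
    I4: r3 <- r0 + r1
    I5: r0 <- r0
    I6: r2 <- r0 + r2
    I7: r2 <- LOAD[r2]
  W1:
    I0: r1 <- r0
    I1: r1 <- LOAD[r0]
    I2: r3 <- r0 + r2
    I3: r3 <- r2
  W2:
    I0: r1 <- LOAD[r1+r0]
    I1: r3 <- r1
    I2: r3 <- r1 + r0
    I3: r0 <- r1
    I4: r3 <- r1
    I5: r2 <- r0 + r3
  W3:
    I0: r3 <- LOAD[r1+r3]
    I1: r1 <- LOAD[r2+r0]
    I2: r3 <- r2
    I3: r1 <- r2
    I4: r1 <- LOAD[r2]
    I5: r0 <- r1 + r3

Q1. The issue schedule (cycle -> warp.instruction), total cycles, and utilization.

cycle 0: W0.I0
cycle 1: W1.I0
cycle 2: W1.I1
cycle 3: W1.I2
cycle 4: W1.I3
cycle 5: W2.I0
cycle 6: W3.I0
cycle 7: W3.I1
cycle 8: W0.I1
cycle 9: W0.I2
cycle 10: W0.I3
cycle 11: W0.I4
cycle 12: W0.I5
cycle 13: W0.I6
cycle 14: W0.I7
cycle 15: W2.I1
cycle 16: W2.I2
cycle 17: W2.I3
cycle 18: W2.I4
cycle 19: W2.I5
cycle 20: W3.I2
cycle 21: W3.I3
cycle 22: W3.I4
cycle 23: idle
cycle 24: idle
cycle 25: idle
cycle 26: idle
cycle 27: idle
cycle 28: idle
cycle 29: idle
cycle 30: W3.I5

Answer: 31 cycles, utilization 24/31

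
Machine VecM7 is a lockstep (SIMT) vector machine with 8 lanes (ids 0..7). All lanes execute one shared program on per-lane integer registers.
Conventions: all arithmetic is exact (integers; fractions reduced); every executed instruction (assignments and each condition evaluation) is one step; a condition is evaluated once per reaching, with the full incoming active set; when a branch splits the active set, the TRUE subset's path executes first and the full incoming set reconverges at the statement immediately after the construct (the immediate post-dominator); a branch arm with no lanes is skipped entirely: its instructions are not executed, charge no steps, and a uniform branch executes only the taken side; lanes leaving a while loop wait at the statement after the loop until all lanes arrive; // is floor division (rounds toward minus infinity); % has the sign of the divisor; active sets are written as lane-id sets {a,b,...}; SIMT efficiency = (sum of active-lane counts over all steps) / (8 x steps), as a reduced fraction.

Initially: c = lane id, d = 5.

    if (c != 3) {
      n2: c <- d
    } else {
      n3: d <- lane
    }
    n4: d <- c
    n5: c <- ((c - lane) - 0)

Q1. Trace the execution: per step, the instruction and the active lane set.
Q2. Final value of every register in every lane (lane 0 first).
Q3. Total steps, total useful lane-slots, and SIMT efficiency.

step 0: eval (c != 3)                {0,1,2,3,4,5,6,7}
step 1: c <- d                       {0,1,2,4,5,6,7}
step 2: d <- lane                    {3}
step 3: d <- c                       {0,1,2,3,4,5,6,7}
step 4: c <- ((c - lane) - 0)        {0,1,2,3,4,5,6,7}

Answer: 5 steps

c: 5,4,3,0,1,0,-1,-2
d: 5,5,5,3,5,5,5,5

steps = 5; useful = 32; efficiency = 32/40 = 4/5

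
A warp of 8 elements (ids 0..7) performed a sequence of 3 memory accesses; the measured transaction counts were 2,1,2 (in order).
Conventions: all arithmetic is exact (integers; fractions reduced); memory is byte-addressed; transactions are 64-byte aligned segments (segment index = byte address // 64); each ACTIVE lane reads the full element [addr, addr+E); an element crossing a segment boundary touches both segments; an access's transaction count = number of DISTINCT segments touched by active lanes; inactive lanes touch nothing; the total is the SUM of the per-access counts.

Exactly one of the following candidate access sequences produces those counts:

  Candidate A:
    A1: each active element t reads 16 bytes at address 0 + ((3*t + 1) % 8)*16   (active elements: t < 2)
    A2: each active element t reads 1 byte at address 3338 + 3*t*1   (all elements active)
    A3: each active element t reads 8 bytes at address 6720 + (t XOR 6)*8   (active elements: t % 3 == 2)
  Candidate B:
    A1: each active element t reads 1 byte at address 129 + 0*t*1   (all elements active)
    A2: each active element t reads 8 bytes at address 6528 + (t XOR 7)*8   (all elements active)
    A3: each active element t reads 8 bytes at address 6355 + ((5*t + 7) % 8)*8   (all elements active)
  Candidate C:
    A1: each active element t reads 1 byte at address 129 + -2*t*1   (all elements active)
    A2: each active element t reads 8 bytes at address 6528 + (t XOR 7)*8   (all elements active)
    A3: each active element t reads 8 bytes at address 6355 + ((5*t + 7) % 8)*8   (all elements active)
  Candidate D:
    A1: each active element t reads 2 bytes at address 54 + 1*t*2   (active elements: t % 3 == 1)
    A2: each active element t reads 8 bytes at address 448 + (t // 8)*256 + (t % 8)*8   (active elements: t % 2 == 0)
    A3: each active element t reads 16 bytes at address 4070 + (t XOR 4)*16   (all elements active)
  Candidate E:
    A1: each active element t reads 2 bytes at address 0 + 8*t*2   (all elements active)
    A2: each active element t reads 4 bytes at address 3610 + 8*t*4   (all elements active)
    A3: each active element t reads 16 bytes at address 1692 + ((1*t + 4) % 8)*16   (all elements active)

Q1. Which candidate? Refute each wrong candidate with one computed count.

A: A3 gives 1 transaction, not 2
B: A1 gives 1 transaction, not 2
D: A3 gives 3 transactions, not 2
E: A2 gives 4 transactions, not 1
C: all counts match (2,1,2)

Answer: C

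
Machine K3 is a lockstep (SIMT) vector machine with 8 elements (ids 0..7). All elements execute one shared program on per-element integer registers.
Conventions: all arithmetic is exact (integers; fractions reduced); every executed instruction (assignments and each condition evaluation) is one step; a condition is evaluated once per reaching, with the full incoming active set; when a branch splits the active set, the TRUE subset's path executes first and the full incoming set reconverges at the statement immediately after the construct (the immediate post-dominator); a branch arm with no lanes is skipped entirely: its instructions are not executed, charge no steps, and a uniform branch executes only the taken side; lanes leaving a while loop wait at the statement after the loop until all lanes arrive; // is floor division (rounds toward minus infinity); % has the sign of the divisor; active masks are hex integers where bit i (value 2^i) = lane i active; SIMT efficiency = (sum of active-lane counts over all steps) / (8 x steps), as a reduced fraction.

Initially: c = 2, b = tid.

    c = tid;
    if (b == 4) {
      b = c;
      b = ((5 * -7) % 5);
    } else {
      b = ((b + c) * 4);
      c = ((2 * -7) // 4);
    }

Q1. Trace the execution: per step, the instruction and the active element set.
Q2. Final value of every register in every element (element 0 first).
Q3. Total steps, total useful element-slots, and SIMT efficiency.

step 0: c <- tid                     0xff
step 1: eval (b == 4)                0xff
step 2: b <- c                       0x10
step 3: b <- ((5 * -7) % 5)          0x10
step 4: b <- ((b + c) * 4)           0xef
step 5: c <- ((2 * -7) // 4)         0xef

Answer: 6 steps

c: -4,-4,-4,-4,4,-4,-4,-4
b: 0,8,16,24,0,40,48,56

steps = 6; useful = 32; efficiency = 32/48 = 2/3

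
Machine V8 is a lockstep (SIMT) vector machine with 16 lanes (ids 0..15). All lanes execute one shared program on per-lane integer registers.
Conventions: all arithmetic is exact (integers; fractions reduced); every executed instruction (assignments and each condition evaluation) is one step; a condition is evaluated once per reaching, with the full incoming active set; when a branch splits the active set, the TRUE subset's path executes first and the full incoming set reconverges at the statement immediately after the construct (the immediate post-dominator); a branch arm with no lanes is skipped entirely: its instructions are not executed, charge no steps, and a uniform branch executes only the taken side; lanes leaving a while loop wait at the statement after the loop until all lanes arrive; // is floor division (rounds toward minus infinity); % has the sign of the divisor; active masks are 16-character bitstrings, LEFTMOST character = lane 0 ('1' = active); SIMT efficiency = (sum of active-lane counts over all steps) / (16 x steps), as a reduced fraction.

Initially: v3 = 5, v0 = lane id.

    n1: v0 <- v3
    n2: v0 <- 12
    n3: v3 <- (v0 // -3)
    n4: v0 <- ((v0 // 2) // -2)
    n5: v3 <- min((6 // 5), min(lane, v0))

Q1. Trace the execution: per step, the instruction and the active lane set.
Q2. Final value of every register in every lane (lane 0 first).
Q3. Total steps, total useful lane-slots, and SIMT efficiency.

step 0: v0 <- v3                     1111111111111111
step 1: v0 <- 12                     1111111111111111
step 2: v3 <- (v0 // -3)             1111111111111111
step 3: v0 <- ((v0 // 2) // -2)      1111111111111111
step 4: v3 <- min((6 // 5), min(lane, v0)) 1111111111111111

Answer: 5 steps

v3: -3,-3,-3,-3,-3,-3,-3,-3,-3,-3,-3,-3,-3,-3,-3,-3
v0: -3,-3,-3,-3,-3,-3,-3,-3,-3,-3,-3,-3,-3,-3,-3,-3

steps = 5; useful = 80; efficiency = 80/80 = 1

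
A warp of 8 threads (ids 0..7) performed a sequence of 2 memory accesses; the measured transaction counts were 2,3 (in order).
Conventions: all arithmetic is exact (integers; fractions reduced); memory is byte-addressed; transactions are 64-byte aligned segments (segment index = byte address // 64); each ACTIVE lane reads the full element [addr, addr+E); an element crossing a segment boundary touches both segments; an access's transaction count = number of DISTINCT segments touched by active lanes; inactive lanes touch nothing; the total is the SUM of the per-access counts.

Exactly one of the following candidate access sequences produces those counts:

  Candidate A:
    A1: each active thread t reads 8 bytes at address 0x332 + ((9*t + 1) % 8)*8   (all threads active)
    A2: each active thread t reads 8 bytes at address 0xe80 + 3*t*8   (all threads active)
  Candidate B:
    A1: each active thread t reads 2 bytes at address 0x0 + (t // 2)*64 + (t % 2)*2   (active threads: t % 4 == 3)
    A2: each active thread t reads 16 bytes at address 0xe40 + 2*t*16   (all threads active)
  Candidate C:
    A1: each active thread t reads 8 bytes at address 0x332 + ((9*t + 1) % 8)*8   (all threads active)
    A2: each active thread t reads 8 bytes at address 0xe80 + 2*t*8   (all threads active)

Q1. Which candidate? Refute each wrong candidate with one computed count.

B: A2 gives 4 transactions, not 3
C: A2 gives 2 transactions, not 3
A: all counts match (2,3)

Answer: A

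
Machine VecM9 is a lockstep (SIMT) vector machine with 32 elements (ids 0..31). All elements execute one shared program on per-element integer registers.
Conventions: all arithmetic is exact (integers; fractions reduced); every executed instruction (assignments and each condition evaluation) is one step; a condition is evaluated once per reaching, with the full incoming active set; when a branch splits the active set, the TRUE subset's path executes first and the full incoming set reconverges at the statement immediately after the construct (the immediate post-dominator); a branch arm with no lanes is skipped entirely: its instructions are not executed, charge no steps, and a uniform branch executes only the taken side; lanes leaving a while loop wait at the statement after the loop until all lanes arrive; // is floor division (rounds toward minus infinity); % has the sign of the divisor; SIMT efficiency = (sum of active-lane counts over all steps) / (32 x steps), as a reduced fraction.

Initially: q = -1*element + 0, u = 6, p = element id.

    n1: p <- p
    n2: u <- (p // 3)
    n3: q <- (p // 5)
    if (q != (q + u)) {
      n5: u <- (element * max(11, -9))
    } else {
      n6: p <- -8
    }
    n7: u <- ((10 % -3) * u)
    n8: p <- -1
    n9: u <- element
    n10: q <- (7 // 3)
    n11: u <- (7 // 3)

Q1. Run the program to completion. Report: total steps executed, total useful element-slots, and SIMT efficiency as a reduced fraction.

Answer: 11 steps, 320 useful, 10/11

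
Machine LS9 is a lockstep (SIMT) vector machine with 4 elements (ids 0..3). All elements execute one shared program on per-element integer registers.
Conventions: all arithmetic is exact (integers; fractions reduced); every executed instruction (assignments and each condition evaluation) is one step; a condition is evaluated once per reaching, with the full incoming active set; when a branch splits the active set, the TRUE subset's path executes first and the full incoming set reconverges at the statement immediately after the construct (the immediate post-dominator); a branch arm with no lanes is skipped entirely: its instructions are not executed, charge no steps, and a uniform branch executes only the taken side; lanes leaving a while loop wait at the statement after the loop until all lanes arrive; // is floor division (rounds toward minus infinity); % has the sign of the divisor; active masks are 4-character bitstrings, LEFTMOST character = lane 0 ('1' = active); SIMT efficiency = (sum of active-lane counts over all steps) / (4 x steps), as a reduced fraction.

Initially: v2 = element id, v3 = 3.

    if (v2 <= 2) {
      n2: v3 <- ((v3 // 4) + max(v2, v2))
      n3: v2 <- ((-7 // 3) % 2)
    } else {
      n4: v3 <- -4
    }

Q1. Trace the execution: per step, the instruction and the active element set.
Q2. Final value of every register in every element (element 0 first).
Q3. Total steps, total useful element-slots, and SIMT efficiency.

step 0: eval (v2 <= 2)               1111
step 1: v3 <- ((v3 // 4) + max(v2, v2)) 1110
step 2: v2 <- ((-7 // 3) % 2)        1110
step 3: v3 <- -4                     0001

Answer: 4 steps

v2: 1,1,1,3
v3: 0,1,2,-4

steps = 4; useful = 11; efficiency = 11/16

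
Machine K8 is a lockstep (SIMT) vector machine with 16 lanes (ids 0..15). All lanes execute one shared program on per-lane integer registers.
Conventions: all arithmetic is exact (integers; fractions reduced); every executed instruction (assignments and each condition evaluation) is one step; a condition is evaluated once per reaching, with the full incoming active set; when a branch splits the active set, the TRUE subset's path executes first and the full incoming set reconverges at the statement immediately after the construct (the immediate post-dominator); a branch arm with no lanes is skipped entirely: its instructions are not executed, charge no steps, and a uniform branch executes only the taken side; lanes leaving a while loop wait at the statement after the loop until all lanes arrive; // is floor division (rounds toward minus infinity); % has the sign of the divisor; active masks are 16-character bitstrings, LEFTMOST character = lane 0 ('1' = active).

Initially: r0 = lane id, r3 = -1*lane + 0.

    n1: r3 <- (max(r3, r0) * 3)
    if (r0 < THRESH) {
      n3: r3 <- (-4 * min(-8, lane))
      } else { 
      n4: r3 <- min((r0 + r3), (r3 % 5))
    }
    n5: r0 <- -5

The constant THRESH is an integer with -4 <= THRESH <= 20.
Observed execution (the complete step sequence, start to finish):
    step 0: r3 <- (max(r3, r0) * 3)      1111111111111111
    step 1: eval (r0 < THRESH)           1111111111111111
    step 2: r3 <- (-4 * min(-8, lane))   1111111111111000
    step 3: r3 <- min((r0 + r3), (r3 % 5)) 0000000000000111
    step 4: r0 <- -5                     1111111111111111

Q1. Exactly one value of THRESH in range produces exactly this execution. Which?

Answer: THRESH = 13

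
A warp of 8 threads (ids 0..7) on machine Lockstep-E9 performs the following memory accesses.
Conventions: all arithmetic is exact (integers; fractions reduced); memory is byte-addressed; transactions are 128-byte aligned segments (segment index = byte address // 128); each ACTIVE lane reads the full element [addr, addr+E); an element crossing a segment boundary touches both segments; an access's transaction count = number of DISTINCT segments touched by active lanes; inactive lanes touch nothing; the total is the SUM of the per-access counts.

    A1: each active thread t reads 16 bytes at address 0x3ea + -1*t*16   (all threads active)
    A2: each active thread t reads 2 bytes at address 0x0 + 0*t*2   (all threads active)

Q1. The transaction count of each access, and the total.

A1: 2 transactions
A2: 1 transaction

Answer: 2,1; total 3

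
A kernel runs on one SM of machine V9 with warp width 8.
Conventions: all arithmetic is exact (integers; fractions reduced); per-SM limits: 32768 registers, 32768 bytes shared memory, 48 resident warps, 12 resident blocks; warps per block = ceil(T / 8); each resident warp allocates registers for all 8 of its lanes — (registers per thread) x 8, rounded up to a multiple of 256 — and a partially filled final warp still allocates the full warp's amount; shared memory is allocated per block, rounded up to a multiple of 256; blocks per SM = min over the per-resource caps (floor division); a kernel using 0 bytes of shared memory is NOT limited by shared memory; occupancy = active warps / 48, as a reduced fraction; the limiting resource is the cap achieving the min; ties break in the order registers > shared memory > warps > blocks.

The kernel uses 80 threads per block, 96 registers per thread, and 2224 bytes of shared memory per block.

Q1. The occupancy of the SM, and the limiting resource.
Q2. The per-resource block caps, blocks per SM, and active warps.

Answer: occupancy 5/6, limited by registers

registers: 4 blocks
shared memory: 14 blocks
warps: 4 blocks
blocks: 12 blocks

Answer: 4 blocks, 40 active warps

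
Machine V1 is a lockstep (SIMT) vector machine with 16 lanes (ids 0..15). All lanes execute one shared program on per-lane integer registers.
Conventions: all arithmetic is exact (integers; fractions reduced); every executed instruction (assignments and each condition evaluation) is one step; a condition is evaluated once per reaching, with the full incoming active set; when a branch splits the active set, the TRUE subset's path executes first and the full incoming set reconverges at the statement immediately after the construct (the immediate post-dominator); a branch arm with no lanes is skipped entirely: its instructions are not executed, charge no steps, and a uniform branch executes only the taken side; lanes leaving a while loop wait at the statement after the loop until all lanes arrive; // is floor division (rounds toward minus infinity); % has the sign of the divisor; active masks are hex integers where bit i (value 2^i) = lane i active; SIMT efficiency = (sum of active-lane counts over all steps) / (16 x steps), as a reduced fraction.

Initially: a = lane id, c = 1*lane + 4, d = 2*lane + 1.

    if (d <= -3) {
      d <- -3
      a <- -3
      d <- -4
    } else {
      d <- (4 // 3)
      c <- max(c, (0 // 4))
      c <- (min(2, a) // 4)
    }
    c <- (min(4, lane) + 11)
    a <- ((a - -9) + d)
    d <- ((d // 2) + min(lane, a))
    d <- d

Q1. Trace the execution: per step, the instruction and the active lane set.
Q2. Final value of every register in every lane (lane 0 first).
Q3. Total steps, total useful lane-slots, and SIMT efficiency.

step 0: eval (d <= -3)               0xffff
step 1: d <- (4 // 3)                0xffff
step 2: c <- max(c, (0 // 4))        0xffff
step 3: c <- (min(2, a) // 4)        0xffff
step 4: c <- (min(4, lane) + 11)     0xffff
step 5: a <- ((a - -9) + d)          0xffff
step 6: d <- ((d // 2) + min(lane, a)) 0xffff
step 7: d <- d                       0xffff

Answer: 8 steps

a: 10,11,12,13,14,15,16,17,18,19,20,21,22,23,24,25
c: 11,12,13,14,15,15,15,15,15,15,15,15,15,15,15,15
d: 0,1,2,3,4,5,6,7,8,9,10,11,12,13,14,15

steps = 8; useful = 128; efficiency = 128/128 = 1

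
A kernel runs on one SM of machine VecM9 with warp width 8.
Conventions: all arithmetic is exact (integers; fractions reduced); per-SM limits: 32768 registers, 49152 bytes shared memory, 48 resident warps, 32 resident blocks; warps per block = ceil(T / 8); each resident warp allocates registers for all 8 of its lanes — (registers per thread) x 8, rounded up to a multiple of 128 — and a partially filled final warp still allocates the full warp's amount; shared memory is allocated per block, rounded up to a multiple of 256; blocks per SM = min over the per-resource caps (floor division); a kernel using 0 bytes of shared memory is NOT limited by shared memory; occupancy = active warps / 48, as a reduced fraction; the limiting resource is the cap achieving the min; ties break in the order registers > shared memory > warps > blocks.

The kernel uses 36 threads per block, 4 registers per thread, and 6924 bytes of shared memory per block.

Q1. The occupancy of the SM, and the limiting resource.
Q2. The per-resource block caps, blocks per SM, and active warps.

Answer: occupancy 5/8, limited by shared memory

registers: 51 blocks
shared memory: 6 blocks
warps: 9 blocks
blocks: 32 blocks

Answer: 6 blocks, 30 active warps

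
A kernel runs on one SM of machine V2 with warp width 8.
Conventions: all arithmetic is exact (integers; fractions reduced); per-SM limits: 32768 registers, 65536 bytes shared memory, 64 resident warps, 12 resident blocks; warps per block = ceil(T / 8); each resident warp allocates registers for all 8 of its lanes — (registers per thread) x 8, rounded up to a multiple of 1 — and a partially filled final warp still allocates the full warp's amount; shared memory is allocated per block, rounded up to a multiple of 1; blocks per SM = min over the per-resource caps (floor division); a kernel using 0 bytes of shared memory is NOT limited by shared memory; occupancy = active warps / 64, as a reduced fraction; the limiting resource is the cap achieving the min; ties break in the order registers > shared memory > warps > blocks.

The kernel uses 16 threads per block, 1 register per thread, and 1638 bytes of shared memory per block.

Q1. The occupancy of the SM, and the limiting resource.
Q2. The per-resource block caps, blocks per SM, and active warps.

Answer: occupancy 3/8, limited by blocks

registers: 2048 blocks
shared memory: 40 blocks
warps: 32 blocks
blocks: 12 blocks

Answer: 12 blocks, 24 active warps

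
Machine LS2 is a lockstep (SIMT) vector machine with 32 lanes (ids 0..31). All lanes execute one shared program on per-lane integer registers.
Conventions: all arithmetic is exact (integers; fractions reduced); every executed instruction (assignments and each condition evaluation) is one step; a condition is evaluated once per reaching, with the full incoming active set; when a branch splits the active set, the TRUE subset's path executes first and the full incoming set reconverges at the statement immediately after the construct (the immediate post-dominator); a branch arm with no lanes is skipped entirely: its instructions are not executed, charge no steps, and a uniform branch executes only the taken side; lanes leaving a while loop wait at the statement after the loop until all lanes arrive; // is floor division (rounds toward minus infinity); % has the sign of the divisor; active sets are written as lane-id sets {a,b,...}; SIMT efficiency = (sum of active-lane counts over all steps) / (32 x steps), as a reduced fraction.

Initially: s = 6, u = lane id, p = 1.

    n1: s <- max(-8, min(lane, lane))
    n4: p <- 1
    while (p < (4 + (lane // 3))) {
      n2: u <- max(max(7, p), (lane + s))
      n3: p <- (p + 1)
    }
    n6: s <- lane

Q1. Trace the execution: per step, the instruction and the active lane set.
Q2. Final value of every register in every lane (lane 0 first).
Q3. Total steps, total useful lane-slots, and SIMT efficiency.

step 0: s <- max(-8, min(lane, lane)) {0,1,2,3,4,5,6,7,8,9,10,11,12,13,14,15,16,17,18,19,20,21,22,23,24,25,26,27,28,29,30,31}
step 1: p <- 1                       {0,1,2,3,4,5,6,7,8,9,10,11,12,13,14,15,16,17,18,19,20,21,22,23,24,25,26,27,28,29,30,31}
step 2: eval (p < (4 + (lane // 3))) {0,1,2,3,4,5,6,7,8,9,10,11,12,13,14,15,16,17,18,19,20,21,22,23,24,25,26,27,28,29,30,31}
step 3: u <- max(max(7, p), (lane + s)) {0,1,2,3,4,5,6,7,8,9,10,11,12,13,14,15,16,17,18,19,20,21,22,23,24,25,26,27,28,29,30,31}
step 4: p <- (p + 1)                 {0,1,2,3,4,5,6,7,8,9,10,11,12,13,14,15,16,17,18,19,20,21,22,23,24,25,26,27,28,29,30,31}
step 5: eval (p < (4 + (lane // 3))) {0,1,2,3,4,5,6,7,8,9,10,11,12,13,14,15,16,17,18,19,20,21,22,23,24,25,26,27,28,29,30,31}
step 6: u <- max(max(7, p), (lane + s)) {0,1,2,3,4,5,6,7,8,9,10,11,12,13,14,15,16,17,18,19,20,21,22,23,24,25,26,27,28,29,30,31}
step 7: p <- (p + 1)                 {0,1,2,3,4,5,6,7,8,9,10,11,12,13,14,15,16,17,18,19,20,21,22,23,24,25,26,27,28,29,30,31}
step 8: eval (p < (4 + (lane // 3))) {0,1,2,3,4,5,6,7,8,9,10,11,12,13,14,15,16,17,18,19,20,21,22,23,24,25,26,27,28,29,30,31}
step 9: u <- max(max(7, p), (lane + s)) {0,1,2,3,4,5,6,7,8,9,10,11,12,13,14,15,16,17,18,19,20,21,22,23,24,25,26,27,28,29,30,31}
step 10: p <- (p + 1)                 {0,1,2,3,4,5,6,7,8,9,10,11,12,13,14,15,16,17,18,19,20,21,22,23,24,25,26,27,28,29,30,31}
step 11: eval (p < (4 + (lane // 3))) {0,1,2,3,4,5,6,7,8,9,10,11,12,13,14,15,16,17,18,19,20,21,22,23,24,25,26,27,28,29,30,31}
step 12: u <- max(max(7, p), (lane + s)) {3,4,5,6,7,8,9,10,11,12,13,14,15,16,17,18,19,20,21,22,23,24,25,26,27,28,29,30,31}
step 13: p <- (p + 1)                 {3,4,5,6,7,8,9,10,11,12,13,14,15,16,17,18,19,20,21,22,23,24,25,26,27,28,29,30,31}
step 14: eval (p < (4 + (lane // 3))) {3,4,5,6,7,8,9,10,11,12,13,14,15,16,17,18,19,20,21,22,23,24,25,26,27,28,29,30,31}
step 15: u <- max(max(7, p), (lane + s)) {6,7,8,9,10,11,12,13,14,15,16,17,18,19,20,21,22,23,24,25,26,27,28,29,30,31}
step 16: p <- (p + 1)                 {6,7,8,9,10,11,12,13,14,15,16,17,18,19,20,21,22,23,24,25,26,27,28,29,30,31}
step 17: eval (p < (4 + (lane // 3))) {6,7,8,9,10,11,12,13,14,15,16,17,18,19,20,21,22,23,24,25,26,27,28,29,30,31}
step 18: u <- max(max(7, p), (lane + s)) {9,10,11,12,13,14,15,16,17,18,19,20,21,22,23,24,25,26,27,28,29,30,31}
step 19: p <- (p + 1)                 {9,10,11,12,13,14,15,16,17,18,19,20,21,22,23,24,25,26,27,28,29,30,31}
step 20: eval (p < (4 + (lane // 3))) {9,10,11,12,13,14,15,16,17,18,19,20,21,22,23,24,25,26,27,28,29,30,31}
step 21: u <- max(max(7, p), (lane + s)) {12,13,14,15,16,17,18,19,20,21,22,23,24,25,26,27,28,29,30,31}
step 22: p <- (p + 1)                 {12,13,14,15,16,17,18,19,20,21,22,23,24,25,26,27,28,29,30,31}
step 23: eval (p < (4 + (lane // 3))) {12,13,14,15,16,17,18,19,20,21,22,23,24,25,26,27,28,29,30,31}
step 24: u <- max(max(7, p), (lane + s)) {15,16,17,18,19,20,21,22,23,24,25,26,27,28,29,30,31}
step 25: p <- (p + 1)                 {15,16,17,18,19,20,21,22,23,24,25,26,27,28,29,30,31}
step 26: eval (p < (4 + (lane // 3))) {15,16,17,18,19,20,21,22,23,24,25,26,27,28,29,30,31}
step 27: u <- max(max(7, p), (lane + s)) {18,19,20,21,22,23,24,25,26,27,28,29,30,31}
step 28: p <- (p + 1)                 {18,19,20,21,22,23,24,25,26,27,28,29,30,31}
step 29: eval (p < (4 + (lane // 3))) {18,19,20,21,22,23,24,25,26,27,28,29,30,31}
step 30: u <- max(max(7, p), (lane + s)) {21,22,23,24,25,26,27,28,29,30,31}
step 31: p <- (p + 1)                 {21,22,23,24,25,26,27,28,29,30,31}
step 32: eval (p < (4 + (lane // 3))) {21,22,23,24,25,26,27,28,29,30,31}
step 33: u <- max(max(7, p), (lane + s)) {24,25,26,27,28,29,30,31}
step 34: p <- (p + 1)                 {24,25,26,27,28,29,30,31}
step 35: eval (p < (4 + (lane // 3))) {24,25,26,27,28,29,30,31}
step 36: u <- max(max(7, p), (lane + s)) {27,28,29,30,31}
step 37: p <- (p + 1)                 {27,28,29,30,31}
step 38: eval (p < (4 + (lane // 3))) {27,28,29,30,31}
step 39: u <- max(max(7, p), (lane + s)) {30,31}
step 40: p <- (p + 1)                 {30,31}
step 41: eval (p < (4 + (lane // 3))) {30,31}
step 42: s <- lane                    {0,1,2,3,4,5,6,7,8,9,10,11,12,13,14,15,16,17,18,19,20,21,22,23,24,25,26,27,28,29,30,31}

Answer: 43 steps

s: 0,1,2,3,4,5,6,7,8,9,10,11,12,13,14,15,16,17,18,19,20,21,22,23,24,25,26,27,28,29,30,31
u: 7,7,7,7,8,10,12,14,16,18,20,22,24,26,28,30,32,34,36,38,40,42,44,46,48,50,52,54,56,58,60,62
p: 4,4,4,5,5,5,6,6,6,7,7,7,8,8,8,9,9,9,10,10,10,11,11,11,12,12,12,13,13,13,14,14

steps = 43; useful = 881; efficiency = 881/1376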